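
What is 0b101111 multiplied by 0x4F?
Convert 0b101111 (binary) → 32 + 8 + 4 + 2 + 1 = 47 (decimal)
Convert 0x4F (hexadecimal) → 4×16 + 15 = 79 (decimal)
Compute 47 × 79 = 3713
3713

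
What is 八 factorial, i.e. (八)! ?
Convert 八 (Chinese numeral) → 8 (decimal)
Compute 8! = 40320
40320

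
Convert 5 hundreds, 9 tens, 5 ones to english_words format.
Convert 5 hundreds, 9 tens, 5 ones (place-value notation) → 5×100 + 9×10 + 5 = 595 (decimal)
Convert 595 (decimal) → 595 = 5×100 + 95 → five hundred ninety-five (English words)
five hundred ninety-five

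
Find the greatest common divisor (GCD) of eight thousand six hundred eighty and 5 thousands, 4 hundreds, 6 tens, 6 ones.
Convert eight thousand six hundred eighty (English words) → 8×1000 + 6×100 + 80 = 8680 (decimal)
Convert 5 thousands, 4 hundreds, 6 tens, 6 ones (place-value notation) → 5×1000 + 4×100 + 6×10 + 6 = 5466 (decimal)
Compute gcd(8680, 5466) = 2
2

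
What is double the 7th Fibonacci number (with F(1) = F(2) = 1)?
The 7th Fibonacci number (with F(1) = F(2) = 1): 1, 1, 2, 3, 5, 8, 13 → 13
Compute 13 × 2 = 26
26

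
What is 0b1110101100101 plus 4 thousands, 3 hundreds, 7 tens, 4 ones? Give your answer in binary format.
Convert 0b1110101100101 (binary) → 4096 + 2048 + 1024 + 256 + 64 + 32 + 4 + 1 = 7525 (decimal)
Convert 4 thousands, 3 hundreds, 7 tens, 4 ones (place-value notation) → 4×1000 + 3×100 + 7×10 + 4 = 4374 (decimal)
Compute 7525 + 4374 = 11899
Convert 11899 (decimal) → 11899 = 8192 + 2048 + 1024 + 512 + 64 + 32 + 16 + 8 + 2 + 1 → 0b10111001111011 (binary)
0b10111001111011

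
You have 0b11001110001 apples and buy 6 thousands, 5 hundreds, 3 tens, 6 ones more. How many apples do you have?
Convert 0b11001110001 (binary) → 1024 + 512 + 64 + 32 + 16 + 1 = 1649 (decimal)
Convert 6 thousands, 5 hundreds, 3 tens, 6 ones (place-value notation) → 6×1000 + 5×100 + 3×10 + 6 = 6536 (decimal)
Compute 1649 + 6536 = 8185
8185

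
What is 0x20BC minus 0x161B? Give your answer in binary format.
Convert 0x20BC (hexadecimal) → 2×4096 + 11×16 + 12 = 8380 (decimal)
Convert 0x161B (hexadecimal) → 1×4096 + 6×256 + 1×16 + 11 = 5659 (decimal)
Compute 8380 - 5659 = 2721
Convert 2721 (decimal) → 2721 = 2048 + 512 + 128 + 32 + 1 → 0b101010100001 (binary)
0b101010100001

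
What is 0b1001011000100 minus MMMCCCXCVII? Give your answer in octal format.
Convert 0b1001011000100 (binary) → 4096 + 512 + 128 + 64 + 4 = 4804 (decimal)
Convert MMMCCCXCVII (Roman numeral) → 1000 + 1000 + 1000 + 100 + 100 + 100 + 90 + 5 + 1 + 1 = 3397 (decimal)
Compute 4804 - 3397 = 1407
Convert 1407 (decimal) → 1407 = 2×512 + 5×64 + 7×8 + 7 → 0o2577 (octal)
0o2577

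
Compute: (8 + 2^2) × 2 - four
Convert 2^2 (power) → 4 (decimal)
Convert four (English words) → 4 (decimal)
Expression in decimal: (8 + 4) × 2 - 4
Parentheses first: 8 + 4 = 12
Multiply: 12 × 2 = 24
Subtract: 24 - 4 = 20
20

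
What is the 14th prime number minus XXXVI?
The 14th prime number = 43
Convert XXXVI (Roman numeral) → 10 + 10 + 10 + 5 + 1 = 36 (decimal)
Compute 43 - 36 = 7
7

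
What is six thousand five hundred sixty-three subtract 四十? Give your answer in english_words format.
Convert six thousand five hundred sixty-three (English words) → 6×1000 + 5×100 + 63 = 6563 (decimal)
Convert 四十 (Chinese numeral) → 4×10 = 40 (decimal)
Compute 6563 - 40 = 6523
Convert 6523 (decimal) → 6523 = 6×1000 + 5×100 + 23 → six thousand five hundred twenty-three (English words)
six thousand five hundred twenty-three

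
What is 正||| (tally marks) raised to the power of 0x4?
Convert 正||| (tally marks) → 5 + 3 = 8 (decimal)
Convert 0x4 (hexadecimal) → 4 (decimal)
Compute 8 ^ 4 = 4096
4096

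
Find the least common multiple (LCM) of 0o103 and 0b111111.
Convert 0o103 (octal) → 1×64 + 3 = 67 (decimal)
Convert 0b111111 (binary) → 32 + 16 + 8 + 4 + 2 + 1 = 63 (decimal)
Compute lcm(67, 63) = 4221
4221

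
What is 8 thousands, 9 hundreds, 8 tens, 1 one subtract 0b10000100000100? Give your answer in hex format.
Convert 8 thousands, 9 hundreds, 8 tens, 1 one (place-value notation) → 8×1000 + 9×100 + 8×10 + 1 = 8981 (decimal)
Convert 0b10000100000100 (binary) → 8192 + 256 + 4 = 8452 (decimal)
Compute 8981 - 8452 = 529
Convert 529 (decimal) → 529 = 2×256 + 1×16 + 1 → 0x211 (hexadecimal)
0x211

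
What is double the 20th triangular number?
The 20th triangular number = 20×21/2 = 210
Compute 210 × 2 = 420
420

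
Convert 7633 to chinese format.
Convert 7633 (decimal) → 7633 = 7×1000 + 6×100 + 3×10 + 3 → 七千六百三十三 (Chinese numeral)
七千六百三十三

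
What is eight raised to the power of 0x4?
Convert eight (English words) → 8 (decimal)
Convert 0x4 (hexadecimal) → 4 (decimal)
Compute 8 ^ 4 = 4096
4096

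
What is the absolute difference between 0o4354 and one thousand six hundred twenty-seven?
Convert 0o4354 (octal) → 4×512 + 3×64 + 5×8 + 4 = 2284 (decimal)
Convert one thousand six hundred twenty-seven (English words) → 1×1000 + 6×100 + 27 = 1627 (decimal)
Compute |2284 - 1627| = 657
657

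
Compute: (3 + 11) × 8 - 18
Parentheses first: 3 + 11 = 14
Multiply: 14 × 8 = 112
Subtract: 112 - 18 = 94
94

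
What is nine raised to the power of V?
Convert nine (English words) → 9 (decimal)
Convert V (Roman numeral) → 5 (decimal)
Compute 9 ^ 5 = 59049
59049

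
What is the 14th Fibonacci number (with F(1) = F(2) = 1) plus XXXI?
The 14th Fibonacci number (with F(1) = F(2) = 1): 1, 1, 2, 3, 5, 8, 13, 21, 34, 55, 89, 144, 233, 377 → 377
Convert XXXI (Roman numeral) → 10 + 10 + 10 + 1 = 31 (decimal)
Compute 377 + 31 = 408
408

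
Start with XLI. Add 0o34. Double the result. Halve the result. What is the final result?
Convert XLI (Roman numeral) → 40 + 1 = 41 (decimal)
Start: 41
Convert 0o34 (octal) → 3×8 + 4 = 28 (decimal)
41 + 28 = 69
69 × 2 = 138
138 ÷ 2 = 69
69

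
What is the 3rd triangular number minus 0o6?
The 3rd triangular number = 3×4/2 = 6
Convert 0o6 (octal) → 6 (decimal)
Compute 6 - 6 = 0
0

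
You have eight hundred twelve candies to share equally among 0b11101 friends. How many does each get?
Convert eight hundred twelve (English words) → 8×100 + 12 = 812 (decimal)
Convert 0b11101 (binary) → 16 + 8 + 4 + 1 = 29 (decimal)
Compute 812 ÷ 29 = 28
28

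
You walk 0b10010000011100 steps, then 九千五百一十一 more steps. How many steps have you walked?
Convert 0b10010000011100 (binary) → 8192 + 1024 + 16 + 8 + 4 = 9244 (decimal)
Convert 九千五百一十一 (Chinese numeral) → 9×1000 + 5×100 + 1×10 + 1 = 9511 (decimal)
Compute 9244 + 9511 = 18755
18755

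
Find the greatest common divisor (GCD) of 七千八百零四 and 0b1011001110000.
Convert 七千八百零四 (Chinese numeral) → 7×1000 + 8×100 + 4 = 7804 (decimal)
Convert 0b1011001110000 (binary) → 4096 + 1024 + 512 + 64 + 32 + 16 = 5744 (decimal)
Compute gcd(7804, 5744) = 4
4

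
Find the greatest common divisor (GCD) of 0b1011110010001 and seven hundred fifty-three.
Convert 0b1011110010001 (binary) → 4096 + 1024 + 512 + 256 + 128 + 16 + 1 = 6033 (decimal)
Convert seven hundred fifty-three (English words) → 7×100 + 53 = 753 (decimal)
Compute gcd(6033, 753) = 3
3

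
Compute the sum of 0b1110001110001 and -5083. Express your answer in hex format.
Convert 0b1110001110001 (binary) → 4096 + 2048 + 1024 + 64 + 32 + 16 + 1 = 7281 (decimal)
Compute 7281 + -5083 = 2198
Convert 2198 (decimal) → 2198 = 8×256 + 9×16 + 6 → 0x896 (hexadecimal)
0x896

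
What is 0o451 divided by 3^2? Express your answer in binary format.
Convert 0o451 (octal) → 4×64 + 5×8 + 1 = 297 (decimal)
Convert 3^2 (power) → 9 (decimal)
Compute 297 ÷ 9 = 33
Convert 33 (decimal) → 33 = 32 + 1 → 0b100001 (binary)
0b100001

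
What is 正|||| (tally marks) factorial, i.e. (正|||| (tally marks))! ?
Convert 正|||| (tally marks) → 5 + 4 = 9 (decimal)
Compute 9! = 362880
362880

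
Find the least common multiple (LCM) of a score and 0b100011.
Convert a score (colloquial) → 20 (decimal)
Convert 0b100011 (binary) → 32 + 2 + 1 = 35 (decimal)
Compute lcm(20, 35) = 140
140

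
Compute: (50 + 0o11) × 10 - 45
Convert 0o11 (octal) → 1×8 + 1 = 9 (decimal)
Expression in decimal: (50 + 9) × 10 - 45
Parentheses first: 50 + 9 = 59
Multiply: 59 × 10 = 590
Subtract: 590 - 45 = 545
545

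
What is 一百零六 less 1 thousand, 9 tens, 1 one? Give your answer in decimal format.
Convert 一百零六 (Chinese numeral) → 1×100 + 6 = 106 (decimal)
Convert 1 thousand, 9 tens, 1 one (place-value notation) → 1×1000 + 9×10 + 1 = 1091 (decimal)
Compute 106 - 1091 = -985
-985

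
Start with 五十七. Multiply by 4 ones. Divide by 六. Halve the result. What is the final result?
Convert 五十七 (Chinese numeral) → 5×10 + 7 = 57 (decimal)
Start: 57
Convert 4 ones (place-value notation) → 4 (decimal)
57 × 4 = 228
Convert 六 (Chinese numeral) → 6 (decimal)
228 ÷ 6 = 38
38 ÷ 2 = 19
19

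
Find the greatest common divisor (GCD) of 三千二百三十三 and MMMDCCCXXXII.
Convert 三千二百三十三 (Chinese numeral) → 3×1000 + 2×100 + 3×10 + 3 = 3233 (decimal)
Convert MMMDCCCXXXII (Roman numeral) → 1000 + 1000 + 1000 + 500 + 100 + 100 + 100 + 10 + 10 + 10 + 1 + 1 = 3832 (decimal)
Compute gcd(3233, 3832) = 1
1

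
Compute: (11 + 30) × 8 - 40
Parentheses first: 11 + 30 = 41
Multiply: 41 × 8 = 328
Subtract: 328 - 40 = 288
288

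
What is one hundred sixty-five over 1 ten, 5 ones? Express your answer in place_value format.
Convert one hundred sixty-five (English words) → 1×100 + 65 = 165 (decimal)
Convert 1 ten, 5 ones (place-value notation) → 1×10 + 5 = 15 (decimal)
Compute 165 ÷ 15 = 11
Convert 11 (decimal) → 11 = 1×10 + 1 → 1 ten, 1 one (place-value notation)
1 ten, 1 one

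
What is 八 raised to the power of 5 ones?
Convert 八 (Chinese numeral) → 8 (decimal)
Convert 5 ones (place-value notation) → 5 (decimal)
Compute 8 ^ 5 = 32768
32768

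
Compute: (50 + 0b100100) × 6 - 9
Convert 0b100100 (binary) → 32 + 4 = 36 (decimal)
Expression in decimal: (50 + 36) × 6 - 9
Parentheses first: 50 + 36 = 86
Multiply: 86 × 6 = 516
Subtract: 516 - 9 = 507
507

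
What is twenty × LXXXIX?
Convert twenty (English words) → 20 (decimal)
Convert LXXXIX (Roman numeral) → 50 + 10 + 10 + 10 + 9 = 89 (decimal)
Compute 20 × 89 = 1780
1780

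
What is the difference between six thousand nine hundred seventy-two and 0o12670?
Convert six thousand nine hundred seventy-two (English words) → 6×1000 + 9×100 + 72 = 6972 (decimal)
Convert 0o12670 (octal) → 1×4096 + 2×512 + 6×64 + 7×8 = 5560 (decimal)
Difference: |6972 - 5560| = 1412
1412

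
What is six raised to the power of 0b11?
Convert six (English words) → 6 (decimal)
Convert 0b11 (binary) → 2 + 1 = 3 (decimal)
Compute 6 ^ 3 = 216
216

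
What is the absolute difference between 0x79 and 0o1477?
Convert 0x79 (hexadecimal) → 7×16 + 9 = 121 (decimal)
Convert 0o1477 (octal) → 1×512 + 4×64 + 7×8 + 7 = 831 (decimal)
Compute |121 - 831| = 710
710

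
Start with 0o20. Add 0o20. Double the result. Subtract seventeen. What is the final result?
Convert 0o20 (octal) → 2×8 = 16 (decimal)
Start: 16
Convert 0o20 (octal) → 2×8 = 16 (decimal)
16 + 16 = 32
32 × 2 = 64
Convert seventeen (English words) → 17 (decimal)
64 - 17 = 47
47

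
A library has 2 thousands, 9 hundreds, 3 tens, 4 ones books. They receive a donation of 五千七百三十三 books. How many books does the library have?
Convert 2 thousands, 9 hundreds, 3 tens, 4 ones (place-value notation) → 2×1000 + 9×100 + 3×10 + 4 = 2934 (decimal)
Convert 五千七百三十三 (Chinese numeral) → 5×1000 + 7×100 + 3×10 + 3 = 5733 (decimal)
Compute 2934 + 5733 = 8667
8667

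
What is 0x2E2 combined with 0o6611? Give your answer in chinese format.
Convert 0x2E2 (hexadecimal) → 2×256 + 14×16 + 2 = 738 (decimal)
Convert 0o6611 (octal) → 6×512 + 6×64 + 1×8 + 1 = 3465 (decimal)
Compute 738 + 3465 = 4203
Convert 4203 (decimal) → 4203 = 4×1000 + 2×100 + 3 → 四千二百零三 (Chinese numeral)
四千二百零三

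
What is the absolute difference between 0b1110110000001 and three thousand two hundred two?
Convert 0b1110110000001 (binary) → 4096 + 2048 + 1024 + 256 + 128 + 1 = 7553 (decimal)
Convert three thousand two hundred two (English words) → 3×1000 + 2×100 + 2 = 3202 (decimal)
Compute |7553 - 3202| = 4351
4351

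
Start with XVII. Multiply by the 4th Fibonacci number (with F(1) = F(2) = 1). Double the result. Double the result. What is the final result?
Convert XVII (Roman numeral) → 10 + 5 + 1 + 1 = 17 (decimal)
Start: 17
Convert the 4th Fibonacci number (with F(1) = F(2) = 1) (Fibonacci index) → 1, 1, 2, 3 → 3 (decimal)
17 × 3 = 51
51 × 2 = 102
102 × 2 = 204
204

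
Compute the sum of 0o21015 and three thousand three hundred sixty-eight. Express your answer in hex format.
Convert 0o21015 (octal) → 2×4096 + 1×512 + 1×8 + 5 = 8717 (decimal)
Convert three thousand three hundred sixty-eight (English words) → 3×1000 + 3×100 + 68 = 3368 (decimal)
Compute 8717 + 3368 = 12085
Convert 12085 (decimal) → 12085 = 2×4096 + 15×256 + 3×16 + 5 → 0x2F35 (hexadecimal)
0x2F35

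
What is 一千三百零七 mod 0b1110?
Convert 一千三百零七 (Chinese numeral) → 1×1000 + 3×100 + 7 = 1307 (decimal)
Convert 0b1110 (binary) → 8 + 4 + 2 = 14 (decimal)
Compute 1307 mod 14 = 5
5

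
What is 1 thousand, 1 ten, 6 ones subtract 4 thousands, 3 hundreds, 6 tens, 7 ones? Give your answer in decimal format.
Convert 1 thousand, 1 ten, 6 ones (place-value notation) → 1×1000 + 1×10 + 6 = 1016 (decimal)
Convert 4 thousands, 3 hundreds, 6 tens, 7 ones (place-value notation) → 4×1000 + 3×100 + 6×10 + 7 = 4367 (decimal)
Compute 1016 - 4367 = -3351
-3351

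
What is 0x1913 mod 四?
Convert 0x1913 (hexadecimal) → 1×4096 + 9×256 + 1×16 + 3 = 6419 (decimal)
Convert 四 (Chinese numeral) → 4 (decimal)
Compute 6419 mod 4 = 3
3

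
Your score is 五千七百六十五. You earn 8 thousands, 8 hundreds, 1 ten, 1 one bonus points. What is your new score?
Convert 五千七百六十五 (Chinese numeral) → 5×1000 + 7×100 + 6×10 + 5 = 5765 (decimal)
Convert 8 thousands, 8 hundreds, 1 ten, 1 one (place-value notation) → 8×1000 + 8×100 + 1×10 + 1 = 8811 (decimal)
Compute 5765 + 8811 = 14576
14576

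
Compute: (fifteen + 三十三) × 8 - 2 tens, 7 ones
Convert fifteen (English words) → 15 (decimal)
Convert 三十三 (Chinese numeral) → 3×10 + 3 = 33 (decimal)
Convert 2 tens, 7 ones (place-value notation) → 2×10 + 7 = 27 (decimal)
Expression in decimal: (15 + 33) × 8 - 27
Parentheses first: 15 + 33 = 48
Multiply: 48 × 8 = 384
Subtract: 384 - 27 = 357
357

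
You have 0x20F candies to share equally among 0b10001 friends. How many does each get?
Convert 0x20F (hexadecimal) → 2×256 + 15 = 527 (decimal)
Convert 0b10001 (binary) → 16 + 1 = 17 (decimal)
Compute 527 ÷ 17 = 31
31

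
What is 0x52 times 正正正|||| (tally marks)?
Convert 0x52 (hexadecimal) → 5×16 + 2 = 82 (decimal)
Convert 正正正|||| (tally marks) → 5 + 5 + 5 + 4 = 19 (decimal)
Compute 82 × 19 = 1558
1558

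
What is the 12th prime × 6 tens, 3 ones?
Convert the 12th prime (prime index) → 37 (decimal)
Convert 6 tens, 3 ones (place-value notation) → 6×10 + 3 = 63 (decimal)
Compute 37 × 63 = 2331
2331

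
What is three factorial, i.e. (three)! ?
Convert three (English words) → 3 (decimal)
Compute 3! = 6
6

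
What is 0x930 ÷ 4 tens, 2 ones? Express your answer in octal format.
Convert 0x930 (hexadecimal) → 9×256 + 3×16 = 2352 (decimal)
Convert 4 tens, 2 ones (place-value notation) → 4×10 + 2 = 42 (decimal)
Compute 2352 ÷ 42 = 56
Convert 56 (decimal) → 56 = 7×8 → 0o70 (octal)
0o70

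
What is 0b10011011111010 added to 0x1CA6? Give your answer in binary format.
Convert 0b10011011111010 (binary) → 8192 + 1024 + 512 + 128 + 64 + 32 + 16 + 8 + 2 = 9978 (decimal)
Convert 0x1CA6 (hexadecimal) → 1×4096 + 12×256 + 10×16 + 6 = 7334 (decimal)
Compute 9978 + 7334 = 17312
Convert 17312 (decimal) → 17312 = 16384 + 512 + 256 + 128 + 32 → 0b100001110100000 (binary)
0b100001110100000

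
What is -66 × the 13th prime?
Convert the 13th prime (prime index) → 41 (decimal)
Compute -66 × 41 = -2706
-2706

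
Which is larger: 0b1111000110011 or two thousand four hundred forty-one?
Convert 0b1111000110011 (binary) → 4096 + 2048 + 1024 + 512 + 32 + 16 + 2 + 1 = 7731 (decimal)
Convert two thousand four hundred forty-one (English words) → 2×1000 + 4×100 + 41 = 2441 (decimal)
Compare 7731 vs 2441: larger = 7731
7731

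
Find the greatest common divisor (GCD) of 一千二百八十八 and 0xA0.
Convert 一千二百八十八 (Chinese numeral) → 1×1000 + 2×100 + 8×10 + 8 = 1288 (decimal)
Convert 0xA0 (hexadecimal) → 10×16 = 160 (decimal)
Compute gcd(1288, 160) = 8
8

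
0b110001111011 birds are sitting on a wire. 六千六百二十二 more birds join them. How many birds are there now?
Convert 0b110001111011 (binary) → 2048 + 1024 + 64 + 32 + 16 + 8 + 2 + 1 = 3195 (decimal)
Convert 六千六百二十二 (Chinese numeral) → 6×1000 + 6×100 + 2×10 + 2 = 6622 (decimal)
Compute 3195 + 6622 = 9817
9817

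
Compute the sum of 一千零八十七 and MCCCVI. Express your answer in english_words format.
Convert 一千零八十七 (Chinese numeral) → 1×1000 + 8×10 + 7 = 1087 (decimal)
Convert MCCCVI (Roman numeral) → 1000 + 100 + 100 + 100 + 5 + 1 = 1306 (decimal)
Compute 1087 + 1306 = 2393
Convert 2393 (decimal) → 2393 = 2×1000 + 3×100 + 93 → two thousand three hundred ninety-three (English words)
two thousand three hundred ninety-three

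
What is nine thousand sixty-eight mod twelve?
Convert nine thousand sixty-eight (English words) → 9×1000 + 68 = 9068 (decimal)
Convert twelve (English words) → 12 (decimal)
Compute 9068 mod 12 = 8
8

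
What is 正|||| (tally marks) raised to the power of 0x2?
Convert 正|||| (tally marks) → 5 + 4 = 9 (decimal)
Convert 0x2 (hexadecimal) → 2 (decimal)
Compute 9 ^ 2 = 81
81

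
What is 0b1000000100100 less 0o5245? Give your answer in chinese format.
Convert 0b1000000100100 (binary) → 4096 + 32 + 4 = 4132 (decimal)
Convert 0o5245 (octal) → 5×512 + 2×64 + 4×8 + 5 = 2725 (decimal)
Compute 4132 - 2725 = 1407
Convert 1407 (decimal) → 1407 = 1×1000 + 4×100 + 7 → 一千四百零七 (Chinese numeral)
一千四百零七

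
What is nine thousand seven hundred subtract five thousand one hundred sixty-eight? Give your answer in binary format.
Convert nine thousand seven hundred (English words) → 9×1000 + 7×100 = 9700 (decimal)
Convert five thousand one hundred sixty-eight (English words) → 5×1000 + 1×100 + 68 = 5168 (decimal)
Compute 9700 - 5168 = 4532
Convert 4532 (decimal) → 4532 = 4096 + 256 + 128 + 32 + 16 + 4 → 0b1000110110100 (binary)
0b1000110110100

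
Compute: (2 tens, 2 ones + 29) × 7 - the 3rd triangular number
Convert 2 tens, 2 ones (place-value notation) → 2×10 + 2 = 22 (decimal)
Convert the 3rd triangular number (triangular index) → 3×4/2 = 6 (decimal)
Expression in decimal: (22 + 29) × 7 - 6
Parentheses first: 22 + 29 = 51
Multiply: 51 × 7 = 357
Subtract: 357 - 6 = 351
351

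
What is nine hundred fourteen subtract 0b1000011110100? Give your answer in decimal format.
Convert nine hundred fourteen (English words) → 9×100 + 14 = 914 (decimal)
Convert 0b1000011110100 (binary) → 4096 + 128 + 64 + 32 + 16 + 4 = 4340 (decimal)
Compute 914 - 4340 = -3426
-3426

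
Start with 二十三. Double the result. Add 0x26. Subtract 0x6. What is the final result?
Convert 二十三 (Chinese numeral) → 2×10 + 3 = 23 (decimal)
Start: 23
23 × 2 = 46
Convert 0x26 (hexadecimal) → 2×16 + 6 = 38 (decimal)
46 + 38 = 84
Convert 0x6 (hexadecimal) → 6 (decimal)
84 - 6 = 78
78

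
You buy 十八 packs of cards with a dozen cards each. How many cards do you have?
Convert a dozen (colloquial) → 12 (decimal)
Convert 十八 (Chinese numeral) → 1×10 + 8 = 18 (decimal)
Compute 12 × 18 = 216
216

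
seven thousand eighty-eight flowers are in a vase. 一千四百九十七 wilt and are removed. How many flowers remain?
Convert seven thousand eighty-eight (English words) → 7×1000 + 88 = 7088 (decimal)
Convert 一千四百九十七 (Chinese numeral) → 1×1000 + 4×100 + 9×10 + 7 = 1497 (decimal)
Compute 7088 - 1497 = 5591
5591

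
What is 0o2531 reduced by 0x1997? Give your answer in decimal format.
Convert 0o2531 (octal) → 2×512 + 5×64 + 3×8 + 1 = 1369 (decimal)
Convert 0x1997 (hexadecimal) → 1×4096 + 9×256 + 9×16 + 7 = 6551 (decimal)
Compute 1369 - 6551 = -5182
-5182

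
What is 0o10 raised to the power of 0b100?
Convert 0o10 (octal) → 1×8 = 8 (decimal)
Convert 0b100 (binary) → 4 (decimal)
Compute 8 ^ 4 = 4096
4096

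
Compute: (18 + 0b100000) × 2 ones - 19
Convert 0b100000 (binary) → 32 (decimal)
Convert 2 ones (place-value notation) → 2 (decimal)
Expression in decimal: (18 + 32) × 2 - 19
Parentheses first: 18 + 32 = 50
Multiply: 50 × 2 = 100
Subtract: 100 - 19 = 81
81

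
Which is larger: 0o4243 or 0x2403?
Convert 0o4243 (octal) → 4×512 + 2×64 + 4×8 + 3 = 2211 (decimal)
Convert 0x2403 (hexadecimal) → 2×4096 + 4×256 + 3 = 9219 (decimal)
Compare 2211 vs 9219: larger = 9219
9219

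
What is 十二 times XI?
Convert 十二 (Chinese numeral) → 1×10 + 2 = 12 (decimal)
Convert XI (Roman numeral) → 10 + 1 = 11 (decimal)
Compute 12 × 11 = 132
132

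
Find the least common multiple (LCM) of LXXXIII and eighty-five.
Convert LXXXIII (Roman numeral) → 50 + 10 + 10 + 10 + 1 + 1 + 1 = 83 (decimal)
Convert eighty-five (English words) → 85 (decimal)
Compute lcm(83, 85) = 7055
7055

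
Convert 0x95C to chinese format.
Convert 0x95C (hexadecimal) → 9×256 + 5×16 + 12 = 2396 (decimal)
Convert 2396 (decimal) → 2396 = 2×1000 + 3×100 + 9×10 + 6 → 二千三百九十六 (Chinese numeral)
二千三百九十六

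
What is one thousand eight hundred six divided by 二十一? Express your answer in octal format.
Convert one thousand eight hundred six (English words) → 1×1000 + 8×100 + 6 = 1806 (decimal)
Convert 二十一 (Chinese numeral) → 2×10 + 1 = 21 (decimal)
Compute 1806 ÷ 21 = 86
Convert 86 (decimal) → 86 = 1×64 + 2×8 + 6 → 0o126 (octal)
0o126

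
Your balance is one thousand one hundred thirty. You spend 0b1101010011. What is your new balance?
Convert one thousand one hundred thirty (English words) → 1×1000 + 1×100 + 30 = 1130 (decimal)
Convert 0b1101010011 (binary) → 512 + 256 + 64 + 16 + 2 + 1 = 851 (decimal)
Compute 1130 - 851 = 279
279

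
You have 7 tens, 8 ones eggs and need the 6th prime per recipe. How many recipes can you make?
Convert 7 tens, 8 ones (place-value notation) → 7×10 + 8 = 78 (decimal)
Convert the 6th prime (prime index) → 13 (decimal)
Compute 78 ÷ 13 = 6
6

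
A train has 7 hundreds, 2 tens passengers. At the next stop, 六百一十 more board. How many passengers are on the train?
Convert 7 hundreds, 2 tens (place-value notation) → 7×100 + 2×10 = 720 (decimal)
Convert 六百一十 (Chinese numeral) → 6×100 + 1×10 = 610 (decimal)
Compute 720 + 610 = 1330
1330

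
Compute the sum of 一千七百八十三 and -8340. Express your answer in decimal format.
Convert 一千七百八十三 (Chinese numeral) → 1×1000 + 7×100 + 8×10 + 3 = 1783 (decimal)
Compute 1783 + -8340 = -6557
-6557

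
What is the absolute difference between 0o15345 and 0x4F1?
Convert 0o15345 (octal) → 1×4096 + 5×512 + 3×64 + 4×8 + 5 = 6885 (decimal)
Convert 0x4F1 (hexadecimal) → 4×256 + 15×16 + 1 = 1265 (decimal)
Compute |6885 - 1265| = 5620
5620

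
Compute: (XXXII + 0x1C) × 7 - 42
Convert XXXII (Roman numeral) → 10 + 10 + 10 + 1 + 1 = 32 (decimal)
Convert 0x1C (hexadecimal) → 1×16 + 12 = 28 (decimal)
Expression in decimal: (32 + 28) × 7 - 42
Parentheses first: 32 + 28 = 60
Multiply: 60 × 7 = 420
Subtract: 420 - 42 = 378
378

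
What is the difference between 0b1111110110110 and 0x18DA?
Convert 0b1111110110110 (binary) → 4096 + 2048 + 1024 + 512 + 256 + 128 + 32 + 16 + 4 + 2 = 8118 (decimal)
Convert 0x18DA (hexadecimal) → 1×4096 + 8×256 + 13×16 + 10 = 6362 (decimal)
Difference: |8118 - 6362| = 1756
1756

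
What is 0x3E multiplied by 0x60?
Convert 0x3E (hexadecimal) → 3×16 + 14 = 62 (decimal)
Convert 0x60 (hexadecimal) → 6×16 = 96 (decimal)
Compute 62 × 96 = 5952
5952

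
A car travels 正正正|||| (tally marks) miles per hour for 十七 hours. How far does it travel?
Convert 正正正|||| (tally marks) → 5 + 5 + 5 + 4 = 19 (decimal)
Convert 十七 (Chinese numeral) → 1×10 + 7 = 17 (decimal)
Compute 19 × 17 = 323
323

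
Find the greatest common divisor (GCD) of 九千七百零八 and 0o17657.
Convert 九千七百零八 (Chinese numeral) → 9×1000 + 7×100 + 8 = 9708 (decimal)
Convert 0o17657 (octal) → 1×4096 + 7×512 + 6×64 + 5×8 + 7 = 8111 (decimal)
Compute gcd(9708, 8111) = 1
1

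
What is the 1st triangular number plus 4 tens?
The 1st triangular number = 1×2/2 = 1
Convert 4 tens (place-value notation) → 4×10 = 40 (decimal)
Compute 1 + 40 = 41
41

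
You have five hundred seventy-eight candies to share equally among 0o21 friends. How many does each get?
Convert five hundred seventy-eight (English words) → 5×100 + 78 = 578 (decimal)
Convert 0o21 (octal) → 2×8 + 1 = 17 (decimal)
Compute 578 ÷ 17 = 34
34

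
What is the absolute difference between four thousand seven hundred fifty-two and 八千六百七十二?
Convert four thousand seven hundred fifty-two (English words) → 4×1000 + 7×100 + 52 = 4752 (decimal)
Convert 八千六百七十二 (Chinese numeral) → 8×1000 + 6×100 + 7×10 + 2 = 8672 (decimal)
Compute |4752 - 8672| = 3920
3920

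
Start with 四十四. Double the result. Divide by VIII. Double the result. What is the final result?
Convert 四十四 (Chinese numeral) → 4×10 + 4 = 44 (decimal)
Start: 44
44 × 2 = 88
Convert VIII (Roman numeral) → 5 + 1 + 1 + 1 = 8 (decimal)
88 ÷ 8 = 11
11 × 2 = 22
22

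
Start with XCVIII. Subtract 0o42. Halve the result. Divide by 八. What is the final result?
Convert XCVIII (Roman numeral) → 90 + 5 + 1 + 1 + 1 = 98 (decimal)
Start: 98
Convert 0o42 (octal) → 4×8 + 2 = 34 (decimal)
98 - 34 = 64
64 ÷ 2 = 32
Convert 八 (Chinese numeral) → 8 (decimal)
32 ÷ 8 = 4
4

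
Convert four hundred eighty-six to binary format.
Convert four hundred eighty-six (English words) → 4×100 + 86 = 486 (decimal)
Convert 486 (decimal) → 486 = 256 + 128 + 64 + 32 + 4 + 2 → 0b111100110 (binary)
0b111100110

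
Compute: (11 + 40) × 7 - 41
Parentheses first: 11 + 40 = 51
Multiply: 51 × 7 = 357
Subtract: 357 - 41 = 316
316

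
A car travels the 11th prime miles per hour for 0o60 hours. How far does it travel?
Convert the 11th prime (prime index) → 31 (decimal)
Convert 0o60 (octal) → 6×8 = 48 (decimal)
Compute 31 × 48 = 1488
1488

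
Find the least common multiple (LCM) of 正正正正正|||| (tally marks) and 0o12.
Convert 正正正正正|||| (tally marks) → 5 + 5 + 5 + 5 + 5 + 4 = 29 (decimal)
Convert 0o12 (octal) → 1×8 + 2 = 10 (decimal)
Compute lcm(29, 10) = 290
290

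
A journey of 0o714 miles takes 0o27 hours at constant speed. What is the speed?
Convert 0o714 (octal) → 7×64 + 1×8 + 4 = 460 (decimal)
Convert 0o27 (octal) → 2×8 + 7 = 23 (decimal)
Compute 460 ÷ 23 = 20
20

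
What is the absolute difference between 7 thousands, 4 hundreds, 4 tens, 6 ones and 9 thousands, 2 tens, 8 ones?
Convert 7 thousands, 4 hundreds, 4 tens, 6 ones (place-value notation) → 7×1000 + 4×100 + 4×10 + 6 = 7446 (decimal)
Convert 9 thousands, 2 tens, 8 ones (place-value notation) → 9×1000 + 2×10 + 8 = 9028 (decimal)
Compute |7446 - 9028| = 1582
1582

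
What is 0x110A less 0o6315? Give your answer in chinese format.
Convert 0x110A (hexadecimal) → 1×4096 + 1×256 + 10 = 4362 (decimal)
Convert 0o6315 (octal) → 6×512 + 3×64 + 1×8 + 5 = 3277 (decimal)
Compute 4362 - 3277 = 1085
Convert 1085 (decimal) → 1085 = 1×1000 + 8×10 + 5 → 一千零八十五 (Chinese numeral)
一千零八十五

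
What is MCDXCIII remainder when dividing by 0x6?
Convert MCDXCIII (Roman numeral) → 1000 + 400 + 90 + 1 + 1 + 1 = 1493 (decimal)
Convert 0x6 (hexadecimal) → 6 (decimal)
Compute 1493 mod 6 = 5
5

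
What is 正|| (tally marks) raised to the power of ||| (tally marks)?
Convert 正|| (tally marks) → 5 + 2 = 7 (decimal)
Convert ||| (tally marks) → 3 (decimal)
Compute 7 ^ 3 = 343
343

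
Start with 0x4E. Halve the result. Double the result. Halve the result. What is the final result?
Convert 0x4E (hexadecimal) → 4×16 + 14 = 78 (decimal)
Start: 78
78 ÷ 2 = 39
39 × 2 = 78
78 ÷ 2 = 39
39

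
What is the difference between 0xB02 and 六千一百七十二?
Convert 0xB02 (hexadecimal) → 11×256 + 2 = 2818 (decimal)
Convert 六千一百七十二 (Chinese numeral) → 6×1000 + 1×100 + 7×10 + 2 = 6172 (decimal)
Difference: |2818 - 6172| = 3354
3354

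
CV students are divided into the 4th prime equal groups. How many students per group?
Convert CV (Roman numeral) → 100 + 5 = 105 (decimal)
Convert the 4th prime (prime index) → 7 (decimal)
Compute 105 ÷ 7 = 15
15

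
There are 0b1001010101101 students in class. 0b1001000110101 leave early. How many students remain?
Convert 0b1001010101101 (binary) → 4096 + 512 + 128 + 32 + 8 + 4 + 1 = 4781 (decimal)
Convert 0b1001000110101 (binary) → 4096 + 512 + 32 + 16 + 4 + 1 = 4661 (decimal)
Compute 4781 - 4661 = 120
120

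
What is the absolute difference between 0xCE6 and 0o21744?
Convert 0xCE6 (hexadecimal) → 12×256 + 14×16 + 6 = 3302 (decimal)
Convert 0o21744 (octal) → 2×4096 + 1×512 + 7×64 + 4×8 + 4 = 9188 (decimal)
Compute |3302 - 9188| = 5886
5886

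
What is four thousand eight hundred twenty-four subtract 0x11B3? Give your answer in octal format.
Convert four thousand eight hundred twenty-four (English words) → 4×1000 + 8×100 + 24 = 4824 (decimal)
Convert 0x11B3 (hexadecimal) → 1×4096 + 1×256 + 11×16 + 3 = 4531 (decimal)
Compute 4824 - 4531 = 293
Convert 293 (decimal) → 293 = 4×64 + 4×8 + 5 → 0o445 (octal)
0o445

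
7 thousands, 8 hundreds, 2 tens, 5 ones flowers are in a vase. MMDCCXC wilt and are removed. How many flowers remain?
Convert 7 thousands, 8 hundreds, 2 tens, 5 ones (place-value notation) → 7×1000 + 8×100 + 2×10 + 5 = 7825 (decimal)
Convert MMDCCXC (Roman numeral) → 1000 + 1000 + 500 + 100 + 100 + 90 = 2790 (decimal)
Compute 7825 - 2790 = 5035
5035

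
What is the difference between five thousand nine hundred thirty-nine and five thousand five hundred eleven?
Convert five thousand nine hundred thirty-nine (English words) → 5×1000 + 9×100 + 39 = 5939 (decimal)
Convert five thousand five hundred eleven (English words) → 5×1000 + 5×100 + 11 = 5511 (decimal)
Difference: |5939 - 5511| = 428
428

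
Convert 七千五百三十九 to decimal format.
Convert 七千五百三十九 (Chinese numeral) → 7×1000 + 5×100 + 3×10 + 9 = 7539 (decimal)
7539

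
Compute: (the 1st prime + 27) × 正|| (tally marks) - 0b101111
Convert the 1st prime (prime index) → 2 (decimal)
Convert 正|| (tally marks) → 5 + 2 = 7 (decimal)
Convert 0b101111 (binary) → 32 + 8 + 4 + 2 + 1 = 47 (decimal)
Expression in decimal: (2 + 27) × 7 - 47
Parentheses first: 2 + 27 = 29
Multiply: 29 × 7 = 203
Subtract: 203 - 47 = 156
156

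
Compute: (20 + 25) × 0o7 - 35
Convert 0o7 (octal) → 7 (decimal)
Expression in decimal: (20 + 25) × 7 - 35
Parentheses first: 20 + 25 = 45
Multiply: 45 × 7 = 315
Subtract: 315 - 35 = 280
280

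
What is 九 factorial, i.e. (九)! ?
Convert 九 (Chinese numeral) → 9 (decimal)
Compute 9! = 362880
362880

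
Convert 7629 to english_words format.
Convert 7629 (decimal) → 7629 = 7×1000 + 6×100 + 29 → seven thousand six hundred twenty-nine (English words)
seven thousand six hundred twenty-nine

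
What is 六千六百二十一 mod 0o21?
Convert 六千六百二十一 (Chinese numeral) → 6×1000 + 6×100 + 2×10 + 1 = 6621 (decimal)
Convert 0o21 (octal) → 2×8 + 1 = 17 (decimal)
Compute 6621 mod 17 = 8
8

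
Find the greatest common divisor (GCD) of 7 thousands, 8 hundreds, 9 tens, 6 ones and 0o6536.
Convert 7 thousands, 8 hundreds, 9 tens, 6 ones (place-value notation) → 7×1000 + 8×100 + 9×10 + 6 = 7896 (decimal)
Convert 0o6536 (octal) → 6×512 + 5×64 + 3×8 + 6 = 3422 (decimal)
Compute gcd(7896, 3422) = 2
2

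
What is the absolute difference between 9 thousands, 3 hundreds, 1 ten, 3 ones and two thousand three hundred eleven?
Convert 9 thousands, 3 hundreds, 1 ten, 3 ones (place-value notation) → 9×1000 + 3×100 + 1×10 + 3 = 9313 (decimal)
Convert two thousand three hundred eleven (English words) → 2×1000 + 3×100 + 11 = 2311 (decimal)
Compute |9313 - 2311| = 7002
7002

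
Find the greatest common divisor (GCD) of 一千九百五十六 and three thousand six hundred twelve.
Convert 一千九百五十六 (Chinese numeral) → 1×1000 + 9×100 + 5×10 + 6 = 1956 (decimal)
Convert three thousand six hundred twelve (English words) → 3×1000 + 6×100 + 12 = 3612 (decimal)
Compute gcd(1956, 3612) = 12
12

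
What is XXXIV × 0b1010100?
Convert XXXIV (Roman numeral) → 10 + 10 + 10 + 4 = 34 (decimal)
Convert 0b1010100 (binary) → 64 + 16 + 4 = 84 (decimal)
Compute 34 × 84 = 2856
2856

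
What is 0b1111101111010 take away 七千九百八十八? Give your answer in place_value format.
Convert 0b1111101111010 (binary) → 4096 + 2048 + 1024 + 512 + 256 + 64 + 32 + 16 + 8 + 2 = 8058 (decimal)
Convert 七千九百八十八 (Chinese numeral) → 7×1000 + 9×100 + 8×10 + 8 = 7988 (decimal)
Compute 8058 - 7988 = 70
Convert 70 (decimal) → 70 = 7×10 → 7 tens (place-value notation)
7 tens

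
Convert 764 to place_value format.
Convert 764 (decimal) → 764 = 7×100 + 6×10 + 4 → 7 hundreds, 6 tens, 4 ones (place-value notation)
7 hundreds, 6 tens, 4 ones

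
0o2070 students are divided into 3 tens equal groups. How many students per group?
Convert 0o2070 (octal) → 2×512 + 7×8 = 1080 (decimal)
Convert 3 tens (place-value notation) → 3×10 = 30 (decimal)
Compute 1080 ÷ 30 = 36
36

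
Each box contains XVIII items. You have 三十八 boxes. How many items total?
Convert XVIII (Roman numeral) → 10 + 5 + 1 + 1 + 1 = 18 (decimal)
Convert 三十八 (Chinese numeral) → 3×10 + 8 = 38 (decimal)
Compute 18 × 38 = 684
684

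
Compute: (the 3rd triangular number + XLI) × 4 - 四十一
Convert the 3rd triangular number (triangular index) → 3×4/2 = 6 (decimal)
Convert XLI (Roman numeral) → 40 + 1 = 41 (decimal)
Convert 四十一 (Chinese numeral) → 4×10 + 1 = 41 (decimal)
Expression in decimal: (6 + 41) × 4 - 41
Parentheses first: 6 + 41 = 47
Multiply: 47 × 4 = 188
Subtract: 188 - 41 = 147
147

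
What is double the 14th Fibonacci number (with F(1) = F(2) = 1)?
The 14th Fibonacci number (with F(1) = F(2) = 1): 1, 1, 2, 3, 5, 8, 13, 21, 34, 55, 89, 144, 233, 377 → 377
Compute 377 × 2 = 754
754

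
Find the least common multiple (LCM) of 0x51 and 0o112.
Convert 0x51 (hexadecimal) → 5×16 + 1 = 81 (decimal)
Convert 0o112 (octal) → 1×64 + 1×8 + 2 = 74 (decimal)
Compute lcm(81, 74) = 5994
5994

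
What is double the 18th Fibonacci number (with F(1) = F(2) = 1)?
The 18th Fibonacci number (with F(1) = F(2) = 1) = 2584
Compute 2584 × 2 = 5168
5168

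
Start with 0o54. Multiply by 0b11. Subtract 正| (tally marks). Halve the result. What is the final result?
Convert 0o54 (octal) → 5×8 + 4 = 44 (decimal)
Start: 44
Convert 0b11 (binary) → 2 + 1 = 3 (decimal)
44 × 3 = 132
Convert 正| (tally marks) → 5 + 1 = 6 (decimal)
132 - 6 = 126
126 ÷ 2 = 63
63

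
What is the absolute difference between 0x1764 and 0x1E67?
Convert 0x1764 (hexadecimal) → 1×4096 + 7×256 + 6×16 + 4 = 5988 (decimal)
Convert 0x1E67 (hexadecimal) → 1×4096 + 14×256 + 6×16 + 7 = 7783 (decimal)
Compute |5988 - 7783| = 1795
1795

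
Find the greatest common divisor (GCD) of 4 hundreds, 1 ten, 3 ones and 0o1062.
Convert 4 hundreds, 1 ten, 3 ones (place-value notation) → 4×100 + 1×10 + 3 = 413 (decimal)
Convert 0o1062 (octal) → 1×512 + 6×8 + 2 = 562 (decimal)
Compute gcd(413, 562) = 1
1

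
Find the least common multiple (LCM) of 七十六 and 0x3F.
Convert 七十六 (Chinese numeral) → 7×10 + 6 = 76 (decimal)
Convert 0x3F (hexadecimal) → 3×16 + 15 = 63 (decimal)
Compute lcm(76, 63) = 4788
4788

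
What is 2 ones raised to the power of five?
Convert 2 ones (place-value notation) → 2 (decimal)
Convert five (English words) → 5 (decimal)
Compute 2 ^ 5 = 32
32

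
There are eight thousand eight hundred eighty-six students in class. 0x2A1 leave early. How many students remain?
Convert eight thousand eight hundred eighty-six (English words) → 8×1000 + 8×100 + 86 = 8886 (decimal)
Convert 0x2A1 (hexadecimal) → 2×256 + 10×16 + 1 = 673 (decimal)
Compute 8886 - 673 = 8213
8213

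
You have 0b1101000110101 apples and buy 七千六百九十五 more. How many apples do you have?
Convert 0b1101000110101 (binary) → 4096 + 2048 + 512 + 32 + 16 + 4 + 1 = 6709 (decimal)
Convert 七千六百九十五 (Chinese numeral) → 7×1000 + 6×100 + 9×10 + 5 = 7695 (decimal)
Compute 6709 + 7695 = 14404
14404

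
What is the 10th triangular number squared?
The 10th triangular number = 10×11/2 = 55
Compute 55² = 55 × 55 = 3025
3025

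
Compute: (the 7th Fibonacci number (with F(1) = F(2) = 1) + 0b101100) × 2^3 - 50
Convert the 7th Fibonacci number (with F(1) = F(2) = 1) (Fibonacci index) → 1, 1, 2, 3, 5, 8, 13 → 13 (decimal)
Convert 0b101100 (binary) → 32 + 8 + 4 = 44 (decimal)
Convert 2^3 (power) → 8 (decimal)
Expression in decimal: (13 + 44) × 8 - 50
Parentheses first: 13 + 44 = 57
Multiply: 57 × 8 = 456
Subtract: 456 - 50 = 406
406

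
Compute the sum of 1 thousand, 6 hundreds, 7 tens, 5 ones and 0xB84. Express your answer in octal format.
Convert 1 thousand, 6 hundreds, 7 tens, 5 ones (place-value notation) → 1×1000 + 6×100 + 7×10 + 5 = 1675 (decimal)
Convert 0xB84 (hexadecimal) → 11×256 + 8×16 + 4 = 2948 (decimal)
Compute 1675 + 2948 = 4623
Convert 4623 (decimal) → 4623 = 1×4096 + 1×512 + 1×8 + 7 → 0o11017 (octal)
0o11017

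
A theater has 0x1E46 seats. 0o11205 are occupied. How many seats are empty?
Convert 0x1E46 (hexadecimal) → 1×4096 + 14×256 + 4×16 + 6 = 7750 (decimal)
Convert 0o11205 (octal) → 1×4096 + 1×512 + 2×64 + 5 = 4741 (decimal)
Compute 7750 - 4741 = 3009
3009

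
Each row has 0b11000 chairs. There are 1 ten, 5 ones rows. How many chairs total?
Convert 0b11000 (binary) → 16 + 8 = 24 (decimal)
Convert 1 ten, 5 ones (place-value notation) → 1×10 + 5 = 15 (decimal)
Compute 24 × 15 = 360
360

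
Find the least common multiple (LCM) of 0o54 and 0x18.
Convert 0o54 (octal) → 5×8 + 4 = 44 (decimal)
Convert 0x18 (hexadecimal) → 1×16 + 8 = 24 (decimal)
Compute lcm(44, 24) = 264
264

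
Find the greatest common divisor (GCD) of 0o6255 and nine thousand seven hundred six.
Convert 0o6255 (octal) → 6×512 + 2×64 + 5×8 + 5 = 3245 (decimal)
Convert nine thousand seven hundred six (English words) → 9×1000 + 7×100 + 6 = 9706 (decimal)
Compute gcd(3245, 9706) = 1
1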